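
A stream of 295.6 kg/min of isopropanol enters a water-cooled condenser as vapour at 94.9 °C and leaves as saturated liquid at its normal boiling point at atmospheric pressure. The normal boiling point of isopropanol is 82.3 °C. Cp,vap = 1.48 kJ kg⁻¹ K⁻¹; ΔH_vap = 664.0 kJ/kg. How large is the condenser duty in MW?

Q_c = 3.36 MW

vapour 94.9→82.3 °C: -18.648 kJ/kg
condensation at 82.3 °C: -664 kJ/kg
Δh = -18.648 + -664 = -682.65 kJ/kg
Q = ṁ·Δh = 295.6 kg/min × -682.65 kJ/kg = -201790 kJ/min
|Q| = 3363.2 kW = 3.3632 MW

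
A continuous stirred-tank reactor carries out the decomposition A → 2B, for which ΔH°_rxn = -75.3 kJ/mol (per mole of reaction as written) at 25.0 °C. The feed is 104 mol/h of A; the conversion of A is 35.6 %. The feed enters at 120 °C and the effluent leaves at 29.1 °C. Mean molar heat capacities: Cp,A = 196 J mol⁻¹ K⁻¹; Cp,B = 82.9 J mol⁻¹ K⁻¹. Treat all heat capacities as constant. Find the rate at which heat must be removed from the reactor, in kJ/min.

Q_out = 77.4 kJ/min

Extent of reaction ξ = 0.356 × 104 = 37.024 mol/h
Reaction term: ξ·ΔH°_rxn = 37.024 × -75.3 = -2787.9 kJ/h
Sensible, feed 120→25 °C: -1936.5 kJ/h
Outlet flows (mol/h): A 66.976, B 74.048
Sensible, products 25→29.1 °C: 78.99 kJ/h
Q = ΔH = -4645.4 kJ/h = -1.2904 kW
Heat removed = 77.423 kJ/min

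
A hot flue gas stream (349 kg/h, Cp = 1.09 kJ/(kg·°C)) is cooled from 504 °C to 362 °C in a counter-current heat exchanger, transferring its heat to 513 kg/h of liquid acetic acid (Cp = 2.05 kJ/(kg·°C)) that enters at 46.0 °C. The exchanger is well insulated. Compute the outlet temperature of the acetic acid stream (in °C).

T_c,out = 97.4 °C

Heat released by hot stream: Q = 349 × 1.09 × (504 − 362) = 54018 kJ/h
Energy balance on cold side (adiabatic exchanger): Q = ṁ_c·Cp_c·(T_c,out − T_c,in)
T_c,out = 46.0 + 54018/(513 × 2.05) = 97.365 °C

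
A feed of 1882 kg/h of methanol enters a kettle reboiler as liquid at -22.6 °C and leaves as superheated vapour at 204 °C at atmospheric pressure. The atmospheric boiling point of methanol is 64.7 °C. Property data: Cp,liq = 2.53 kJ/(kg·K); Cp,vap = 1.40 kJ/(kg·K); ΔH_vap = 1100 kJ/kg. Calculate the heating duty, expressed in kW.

liquid -22.6→64.7 °C: 220.87 kJ/kg
vaporisation at 64.7 °C: 1100 kJ/kg
vapour 64.7→204 °C: 195.02 kJ/kg
Δh = 220.87 + 1100 + 195.02 = 1515.9 kJ/kg
Q = ṁ·Δh = 1882 kg/h × 1515.9 kJ/kg = 2.8529e+06 kJ/h
|Q| = 792.47 kW

Q = 792 kW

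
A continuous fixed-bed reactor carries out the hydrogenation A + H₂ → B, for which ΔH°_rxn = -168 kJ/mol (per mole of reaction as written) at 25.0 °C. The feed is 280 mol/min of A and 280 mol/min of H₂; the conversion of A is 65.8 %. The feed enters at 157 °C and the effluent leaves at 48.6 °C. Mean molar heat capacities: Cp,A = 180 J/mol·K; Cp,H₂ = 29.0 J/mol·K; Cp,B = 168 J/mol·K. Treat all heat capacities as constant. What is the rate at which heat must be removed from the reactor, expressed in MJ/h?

Q_out = 2250 MJ/h

Extent of reaction ξ = 0.658 × 280 = 184.24 mol/min
Reaction term: ξ·ΔH°_rxn = 184.24 × -168 = -30952 kJ/min
Sensible, feed 157→25 °C: -7724.6 kJ/min
Outlet flows (mol/min): A 95.76, H₂ 95.76, B 184.24
Sensible, products 25→48.6 °C: 1202.8 kJ/min
Q = ΔH = -37474 kJ/min = -624.57 kW
Heat removed = 2248.4 MJ/h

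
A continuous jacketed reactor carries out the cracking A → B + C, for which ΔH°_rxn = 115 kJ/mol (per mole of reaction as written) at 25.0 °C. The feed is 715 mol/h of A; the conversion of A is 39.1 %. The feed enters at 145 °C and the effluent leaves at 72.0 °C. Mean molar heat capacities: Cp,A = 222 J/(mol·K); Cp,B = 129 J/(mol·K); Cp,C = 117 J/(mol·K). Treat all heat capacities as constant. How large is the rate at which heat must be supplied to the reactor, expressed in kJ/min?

Q_in = 348 kJ/min

Extent of reaction ξ = 0.391 × 715 = 279.56 mol/h
Reaction term: ξ·ΔH°_rxn = 279.56 × 115 = 32150 kJ/h
Sensible, feed 145→25 °C: -19048 kJ/h
Outlet flows (mol/h): A 435.44, B 279.56, C 279.56
Sensible, products 25→72.0 °C: 7775.7 kJ/h
Q = ΔH = 20878 kJ/h = 5.7995 kW
Heat supplied = 347.97 kJ/min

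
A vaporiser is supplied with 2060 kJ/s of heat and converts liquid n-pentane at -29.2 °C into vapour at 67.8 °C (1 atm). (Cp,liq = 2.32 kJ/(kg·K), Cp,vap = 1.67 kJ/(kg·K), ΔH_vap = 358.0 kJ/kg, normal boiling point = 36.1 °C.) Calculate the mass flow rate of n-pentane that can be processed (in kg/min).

ṁ = 220 kg/min

Δh = 2.32×(36.1−-29.2) + 358.0 + 1.67×(67.8−36.1) = 562.43 kJ/kg
Q = 2060 kJ/s = 2060 kJ/s = 123600 kJ/min
ṁ = Q/Δh = 123600 / 562.43 = 219.76 kg/min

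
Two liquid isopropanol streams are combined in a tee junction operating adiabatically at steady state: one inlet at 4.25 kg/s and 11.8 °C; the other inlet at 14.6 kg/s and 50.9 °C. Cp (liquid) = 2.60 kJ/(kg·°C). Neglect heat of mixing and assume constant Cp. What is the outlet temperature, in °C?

T_out = 42.1 °C

Adiabatic, steady state ⇒ Σ ṁᵢCp,ᵢ(T_out − Tᵢ) = 0
Σ ṁᵢCp,ᵢTᵢ = 4.25×2.60×11.8 + 14.6×2.60×50.9 = 2062.6
Σ ṁᵢCp,ᵢ = 4.25×2.60 + 14.6×2.60 = 49.01
T_out = 2062.6 / 49.01 = 42.084 °C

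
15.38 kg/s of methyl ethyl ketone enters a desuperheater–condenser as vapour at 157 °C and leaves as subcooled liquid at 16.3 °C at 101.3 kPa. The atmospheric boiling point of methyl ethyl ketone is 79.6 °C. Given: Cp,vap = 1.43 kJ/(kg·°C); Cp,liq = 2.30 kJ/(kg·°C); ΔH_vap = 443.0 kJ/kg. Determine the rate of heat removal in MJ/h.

Q_c = 38700 MJ/h

vapour 157→79.6 °C: -110.68 kJ/kg
condensation at 79.6 °C: -443 kJ/kg
liquid 79.6→16.3 °C: -145.59 kJ/kg
Δh = -110.68 + -443 + -145.59 = -699.27 kJ/kg
Q = ṁ·Δh = 15.38 kg/s × -699.27 kJ/kg = -10755 kJ/s
|Q| = 10755 kW = 38717 MJ/h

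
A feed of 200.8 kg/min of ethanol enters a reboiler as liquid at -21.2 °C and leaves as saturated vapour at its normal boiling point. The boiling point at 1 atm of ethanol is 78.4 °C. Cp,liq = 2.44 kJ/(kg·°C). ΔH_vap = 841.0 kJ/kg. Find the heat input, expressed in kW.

liquid -21.2→78.4 °C: 243.02 kJ/kg
vaporisation at 78.4 °C: 841 kJ/kg
Δh = 243.02 + 841 = 1084 kJ/kg
Q = ṁ·Δh = 200.8 kg/min × 1084 kJ/kg = 217670 kJ/min
|Q| = 3627.9 kW

Q = 3630 kW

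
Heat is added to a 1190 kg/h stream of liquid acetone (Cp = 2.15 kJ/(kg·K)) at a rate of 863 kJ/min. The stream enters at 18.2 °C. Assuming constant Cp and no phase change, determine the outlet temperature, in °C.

T_out = 38.4 °C

Q = 863 kJ/min = 51780 kJ/h
ΔT = Q/(ṁ·Cp) = 51780/(1190×2.15) = 20.238 K
T_out = 18.2 + 20.238 = 38.438 °C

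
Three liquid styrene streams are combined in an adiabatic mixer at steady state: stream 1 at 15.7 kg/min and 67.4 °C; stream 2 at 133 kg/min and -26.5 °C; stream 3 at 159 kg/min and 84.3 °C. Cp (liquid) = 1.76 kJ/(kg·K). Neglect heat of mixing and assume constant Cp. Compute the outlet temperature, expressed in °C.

T_out = 35.5 °C

Adiabatic, steady state ⇒ Σ ṁᵢCp,ᵢ(T_out − Tᵢ) = 0
Σ ṁᵢCp,ᵢTᵢ = 15.7×1.76×67.4 + 133×1.76×-26.5 + 159×1.76×84.3 = 19250
Σ ṁᵢCp,ᵢ = 15.7×1.76 + 133×1.76 + 159×1.76 = 541.55
T_out = 19250 / 541.55 = 35.546 °C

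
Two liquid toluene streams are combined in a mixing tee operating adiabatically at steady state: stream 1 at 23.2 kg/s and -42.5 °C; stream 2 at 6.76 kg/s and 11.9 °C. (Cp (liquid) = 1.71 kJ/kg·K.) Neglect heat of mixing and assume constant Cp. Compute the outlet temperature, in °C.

Energy balance with Q = 0: Σ ṁᵢCp,ᵢ(T_out − Tᵢ) = 0
T_out = Σ ṁᵢCp,ᵢTᵢ / Σ ṁᵢCp,ᵢ
      = -1548.5 / 51.232 = -30.226 °C

T_out = -30.2 °C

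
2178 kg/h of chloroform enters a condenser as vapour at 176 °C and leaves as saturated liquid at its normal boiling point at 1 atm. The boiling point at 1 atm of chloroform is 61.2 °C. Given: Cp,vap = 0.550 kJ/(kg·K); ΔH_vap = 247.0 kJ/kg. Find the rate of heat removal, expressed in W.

Q_c = 188000 W

vapour 176→61.2 °C: -63.14 kJ/kg
condensation at 61.2 °C: -247 kJ/kg
Δh = -63.14 + -247 = -310.14 kJ/kg
Q = ṁ·Δh = 2178 kg/h × -310.14 kJ/kg = -675480 kJ/h
|Q| = 187.63 kW = 187630 W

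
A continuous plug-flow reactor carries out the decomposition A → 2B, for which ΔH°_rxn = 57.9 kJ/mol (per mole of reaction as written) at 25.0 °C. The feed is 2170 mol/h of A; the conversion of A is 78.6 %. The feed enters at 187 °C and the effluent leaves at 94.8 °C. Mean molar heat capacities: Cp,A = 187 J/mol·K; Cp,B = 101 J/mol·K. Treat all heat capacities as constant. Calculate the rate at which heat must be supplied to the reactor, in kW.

Q_in = 17.5 kW

Extent of reaction ξ = 0.786 × 2170 = 1705.6 mol/h
Reaction term: ξ·ΔH°_rxn = 1705.6 × 57.9 = 98755 kJ/h
Sensible, feed 187→25 °C: -65738 kJ/h
Outlet flows (mol/h): A 464.38, B 3411.2
Sensible, products 25→94.8 °C: 30110 kJ/h
Q = ΔH = 63127 kJ/h = 17.535 kW
Heat supplied = 17.535 kW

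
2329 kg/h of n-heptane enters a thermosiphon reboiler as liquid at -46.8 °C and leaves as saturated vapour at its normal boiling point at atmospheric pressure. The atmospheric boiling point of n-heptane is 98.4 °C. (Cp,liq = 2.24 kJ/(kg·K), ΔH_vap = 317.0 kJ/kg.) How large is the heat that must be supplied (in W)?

liquid -46.8→98.4 °C: 325.25 kJ/kg
vaporisation at 98.4 °C: 317 kJ/kg
Δh = 325.25 + 317 = 642.25 kJ/kg
Q = ṁ·Δh = 2329 kg/h × 642.25 kJ/kg = 1.4958e+06 kJ/h
|Q| = 415.5 kW = 415500 W

Q = 415000 W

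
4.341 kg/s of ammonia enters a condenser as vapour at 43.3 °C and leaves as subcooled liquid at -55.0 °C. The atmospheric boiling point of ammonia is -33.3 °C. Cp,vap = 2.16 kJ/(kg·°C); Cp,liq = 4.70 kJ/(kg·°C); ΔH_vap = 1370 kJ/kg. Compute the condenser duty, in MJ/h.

Q_c = 25600 MJ/h

vapour 43.3→-33.3 °C: -165.46 kJ/kg
condensation at -33.3 °C: -1370 kJ/kg
liquid -33.3→-55.0 °C: -101.99 kJ/kg
Δh = -165.46 + -1370 + -101.99 = -1637.4 kJ/kg
Q = ṁ·Δh = 4.341 kg/s × -1637.4 kJ/kg = -7108.2 kJ/s
|Q| = 7108.2 kW = 25589 MJ/h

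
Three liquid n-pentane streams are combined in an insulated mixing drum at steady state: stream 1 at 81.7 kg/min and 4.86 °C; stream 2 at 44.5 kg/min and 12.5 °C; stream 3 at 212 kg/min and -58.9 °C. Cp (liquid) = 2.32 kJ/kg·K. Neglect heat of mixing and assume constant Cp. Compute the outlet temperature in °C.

T_out = -34.1 °C

Adiabatic, steady state ⇒ Σ ṁᵢCp,ᵢ(T_out − Tᵢ) = 0
Σ ṁᵢCp,ᵢTᵢ = 81.7×2.32×4.86 + 44.5×2.32×12.5 + 212×2.32×-58.9 = -26758
Σ ṁᵢCp,ᵢ = 81.7×2.32 + 44.5×2.32 + 212×2.32 = 784.62
T_out = -26758 / 784.62 = -34.103 °C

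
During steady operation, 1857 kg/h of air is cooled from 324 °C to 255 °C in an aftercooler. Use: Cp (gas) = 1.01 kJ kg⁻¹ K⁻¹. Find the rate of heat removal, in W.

Q_c = 35900 W

Q = ṁ·Cp·ΔT = 1857 × 1.01 × (255 − 324) = -129410 kJ/h
Converting: 129410 / 3600 s = 35.948 kW
Cooling duty = 35948 W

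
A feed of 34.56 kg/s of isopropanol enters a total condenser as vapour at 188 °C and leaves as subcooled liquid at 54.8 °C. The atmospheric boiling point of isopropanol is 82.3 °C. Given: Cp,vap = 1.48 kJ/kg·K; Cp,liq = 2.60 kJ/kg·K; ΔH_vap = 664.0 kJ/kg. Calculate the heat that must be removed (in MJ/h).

vapour 188→82.3 °C: -156.44 kJ/kg
condensation at 82.3 °C: -664 kJ/kg
liquid 82.3→54.8 °C: -71.5 kJ/kg
Δh = -156.44 + -664 + -71.5 = -891.94 kJ/kg
Q = ṁ·Δh = 34.56 kg/s × -891.94 kJ/kg = -30825 kJ/s
|Q| = 30825 kW = 110970 MJ/h

Q_c = 111000 MJ/h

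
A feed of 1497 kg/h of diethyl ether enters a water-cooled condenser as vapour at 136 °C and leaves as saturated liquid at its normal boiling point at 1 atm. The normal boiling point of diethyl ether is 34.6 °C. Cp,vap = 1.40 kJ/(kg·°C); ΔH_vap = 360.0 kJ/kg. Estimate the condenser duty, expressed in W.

vapour 136→34.6 °C: -141.96 kJ/kg
condensation at 34.6 °C: -360 kJ/kg
Δh = -141.96 + -360 = -501.96 kJ/kg
Q = ṁ·Δh = 1497 kg/h × -501.96 kJ/kg = -751430 kJ/h
|Q| = 208.73 kW = 208730 W

Q_c = 209000 W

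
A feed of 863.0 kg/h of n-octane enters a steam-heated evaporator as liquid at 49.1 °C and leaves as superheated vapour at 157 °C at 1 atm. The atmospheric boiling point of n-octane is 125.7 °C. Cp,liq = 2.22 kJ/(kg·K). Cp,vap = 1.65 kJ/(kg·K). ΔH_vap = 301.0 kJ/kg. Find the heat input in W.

Q = 125000 W

liquid 49.1→125.7 °C: 170.05 kJ/kg
vaporisation at 125.7 °C: 301 kJ/kg
vapour 125.7→157 °C: 51.645 kJ/kg
Δh = 170.05 + 301 + 51.645 = 522.7 kJ/kg
Q = ṁ·Δh = 863.0 kg/h × 522.7 kJ/kg = 451090 kJ/h
|Q| = 125.3 kW = 125300 W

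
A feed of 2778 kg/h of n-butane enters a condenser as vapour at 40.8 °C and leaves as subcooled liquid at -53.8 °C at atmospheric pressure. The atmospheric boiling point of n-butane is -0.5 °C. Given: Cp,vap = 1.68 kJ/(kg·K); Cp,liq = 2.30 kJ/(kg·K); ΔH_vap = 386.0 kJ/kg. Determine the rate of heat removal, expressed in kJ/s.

Q_c = 446 kJ/s

vapour 40.8→-0.5 °C: -69.384 kJ/kg
condensation at -0.5 °C: -386 kJ/kg
liquid -0.5→-53.8 °C: -122.59 kJ/kg
Δh = -69.384 + -386 + -122.59 = -577.97 kJ/kg
Q = ṁ·Δh = 2778 kg/h × -577.97 kJ/kg = -1.6056e+06 kJ/h
|Q| = 446 kW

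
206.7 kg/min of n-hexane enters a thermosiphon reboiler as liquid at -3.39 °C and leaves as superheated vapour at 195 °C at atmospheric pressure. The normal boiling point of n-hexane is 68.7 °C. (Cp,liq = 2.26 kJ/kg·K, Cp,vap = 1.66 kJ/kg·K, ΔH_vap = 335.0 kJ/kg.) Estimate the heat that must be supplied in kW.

liquid -3.39→68.7 °C: 162.92 kJ/kg
vaporisation at 68.7 °C: 335 kJ/kg
vapour 68.7→195 °C: 209.66 kJ/kg
Δh = 162.92 + 335 + 209.66 = 707.58 kJ/kg
Q = ṁ·Δh = 206.7 kg/min × 707.58 kJ/kg = 146260 kJ/min
|Q| = 2437.6 kW

Q = 2440 kW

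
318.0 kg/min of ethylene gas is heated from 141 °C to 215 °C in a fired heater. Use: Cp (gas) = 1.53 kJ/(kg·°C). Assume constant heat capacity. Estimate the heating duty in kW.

Q = ṁ·Cp·ΔT = 318.0 × 1.53 × (215 − 141) = 36004 kJ/min
Converting: 36004 / 60 s = 600.07 kW

Q = 600 kW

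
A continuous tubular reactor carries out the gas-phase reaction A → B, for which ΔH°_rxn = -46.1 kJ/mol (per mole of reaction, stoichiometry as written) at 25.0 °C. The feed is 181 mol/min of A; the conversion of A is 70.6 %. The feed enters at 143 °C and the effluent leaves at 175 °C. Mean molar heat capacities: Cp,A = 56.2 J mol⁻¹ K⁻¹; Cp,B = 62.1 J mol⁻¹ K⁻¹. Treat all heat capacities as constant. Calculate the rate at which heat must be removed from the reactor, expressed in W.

Extent of reaction ξ = 0.706 × 181 = 127.79 mol/min
Reaction term: ξ·ΔH°_rxn = 127.79 × -46.1 = -5890.9 kJ/min
Sensible, feed 143→25 °C: -1200.3 kJ/min
Outlet flows (mol/min): A 53.214, B 127.79
Sensible, products 25→175 °C: 1638.9 kJ/min
Q = ΔH = -5452.3 kJ/min = -90.872 kW
Heat removed = 90872 W

Q_out = 90900 W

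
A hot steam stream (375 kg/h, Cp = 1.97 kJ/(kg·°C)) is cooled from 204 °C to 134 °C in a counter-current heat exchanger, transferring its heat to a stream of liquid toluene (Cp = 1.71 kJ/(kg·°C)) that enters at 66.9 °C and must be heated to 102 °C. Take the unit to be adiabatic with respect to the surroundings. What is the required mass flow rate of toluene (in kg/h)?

Heat released by hot stream: Q = 375 × 1.97 × (204 − 134) = 51712 kJ/h
Energy balance on cold side (adiabatic exchanger): Q = ṁ_c·Cp_c·(T_c,out − T_c,in)
ṁ_c = 51712 / [1.71 × (102 − 66.9)] = 861.57 kg/h

ṁ_c = 862 kg/h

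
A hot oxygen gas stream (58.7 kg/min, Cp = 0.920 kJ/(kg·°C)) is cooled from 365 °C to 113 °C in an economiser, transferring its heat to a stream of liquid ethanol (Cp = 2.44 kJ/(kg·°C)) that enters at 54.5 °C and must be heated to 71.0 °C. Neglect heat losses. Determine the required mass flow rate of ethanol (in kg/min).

ṁ_c = 338 kg/min

Heat released by hot stream: Q = 58.7 × 0.920 × (365 − 113) = 13609 kJ/min
Energy balance on cold side (adiabatic exchanger): Q = ṁ_c·Cp_c·(T_c,out − T_c,in)
ṁ_c = 13609 / [2.44 × (71.0 − 54.5)] = 338.03 kg/min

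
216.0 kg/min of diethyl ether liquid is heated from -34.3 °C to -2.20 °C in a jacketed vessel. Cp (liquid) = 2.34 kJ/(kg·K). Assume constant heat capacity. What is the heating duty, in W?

Q = 270000 W

Q = ṁ·Cp·ΔT = 216.0 × 2.34 × (-2.20 − -34.3) = 16225 kJ/min
Converting: 16225 / 60 s = 270.41 kW
Heating duty = 270410 W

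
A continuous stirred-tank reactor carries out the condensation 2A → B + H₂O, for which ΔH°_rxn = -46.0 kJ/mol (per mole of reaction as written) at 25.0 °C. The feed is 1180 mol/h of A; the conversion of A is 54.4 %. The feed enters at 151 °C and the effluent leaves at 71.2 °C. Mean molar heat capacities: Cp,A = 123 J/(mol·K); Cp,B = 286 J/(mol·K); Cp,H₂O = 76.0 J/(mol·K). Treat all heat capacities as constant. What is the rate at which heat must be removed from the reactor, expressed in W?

Extent of reaction ξ = 0.544 × 1180 / 2 = 320.96 mol/h
Reaction term: ξ·ΔH°_rxn = 320.96 × -46.0 = -14764 kJ/h
Sensible, feed 151→25 °C: -18288 kJ/h
Outlet flows (mol/h): A 538.08, B 320.96, H₂O 320.96
Sensible, products 25→71.2 °C: 8425.6 kJ/h
Q = ΔH = -24626 kJ/h = -6.8406 kW
Heat removed = 6840.6 W

Q_out = 6840 W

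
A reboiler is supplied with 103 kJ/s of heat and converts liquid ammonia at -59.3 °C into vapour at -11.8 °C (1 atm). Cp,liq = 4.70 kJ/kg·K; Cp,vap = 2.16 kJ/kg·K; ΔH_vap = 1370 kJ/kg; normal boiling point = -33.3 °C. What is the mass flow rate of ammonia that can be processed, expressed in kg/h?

Δh = 4.70×(-33.3−-59.3) + 1370 + 2.16×(-11.8−-33.3) = 1538.6 kJ/kg
Q = 103 kJ/s = 103 kJ/s = 370800 kJ/h
ṁ = Q/Δh = 370800 / 1538.6 = 240.99 kg/h

ṁ = 241 kg/h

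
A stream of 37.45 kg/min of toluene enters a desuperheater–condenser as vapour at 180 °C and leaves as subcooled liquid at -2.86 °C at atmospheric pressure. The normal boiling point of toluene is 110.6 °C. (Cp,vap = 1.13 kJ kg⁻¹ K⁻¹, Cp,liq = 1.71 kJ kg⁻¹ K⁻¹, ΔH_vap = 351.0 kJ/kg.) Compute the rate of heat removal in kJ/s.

Q_c = 389 kJ/s

vapour 180→110.6 °C: -78.422 kJ/kg
condensation at 110.6 °C: -351 kJ/kg
liquid 110.6→-2.86 °C: -194.02 kJ/kg
Δh = -78.422 + -351 + -194.02 = -623.44 kJ/kg
Q = ṁ·Δh = 37.45 kg/min × -623.44 kJ/kg = -23348 kJ/min
|Q| = 389.13 kW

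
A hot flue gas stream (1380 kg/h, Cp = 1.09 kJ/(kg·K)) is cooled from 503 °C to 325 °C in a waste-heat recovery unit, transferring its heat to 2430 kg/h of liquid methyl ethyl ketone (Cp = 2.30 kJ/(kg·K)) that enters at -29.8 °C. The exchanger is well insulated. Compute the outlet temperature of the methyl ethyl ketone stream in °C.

Heat released by hot stream: Q = 1380 × 1.09 × (503 − 325) = 267750 kJ/h
Energy balance on cold side (adiabatic exchanger): Q = ṁ_c·Cp_c·(T_c,out − T_c,in)
T_c,out = -29.8 + 267750/(2430 × 2.30) = 18.106 °C

T_c,out = 18.1 °C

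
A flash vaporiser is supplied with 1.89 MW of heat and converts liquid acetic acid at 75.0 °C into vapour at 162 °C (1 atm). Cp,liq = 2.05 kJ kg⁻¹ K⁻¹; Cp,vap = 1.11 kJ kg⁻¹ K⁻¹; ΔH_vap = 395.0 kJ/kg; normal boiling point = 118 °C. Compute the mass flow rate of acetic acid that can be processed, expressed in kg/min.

ṁ = 213 kg/min

Δh = 2.05×(118−75.0) + 395.0 + 1.11×(162−118) = 531.99 kJ/kg
Q = 1.89 MW = 1890 kJ/s = 113400 kJ/min
ṁ = Q/Δh = 113400 / 531.99 = 213.16 kg/min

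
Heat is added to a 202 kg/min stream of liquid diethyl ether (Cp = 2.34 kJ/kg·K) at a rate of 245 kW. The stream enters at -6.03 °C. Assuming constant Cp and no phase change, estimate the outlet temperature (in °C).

Q = 245 kW = 14700 kJ/min
ΔT = Q/(ṁ·Cp) = 14700/(202×2.34) = 31.099 K
T_out = -6.03 + 31.099 = 25.069 °C

T_out = 25.1 °C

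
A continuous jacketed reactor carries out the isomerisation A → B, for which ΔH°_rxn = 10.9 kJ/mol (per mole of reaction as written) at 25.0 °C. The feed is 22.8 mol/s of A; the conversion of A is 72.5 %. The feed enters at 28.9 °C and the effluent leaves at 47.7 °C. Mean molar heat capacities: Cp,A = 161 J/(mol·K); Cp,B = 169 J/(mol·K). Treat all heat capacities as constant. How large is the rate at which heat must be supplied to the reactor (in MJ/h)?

Extent of reaction ξ = 0.725 × 22.8 = 16.53 mol/s
Reaction term: ξ·ΔH°_rxn = 16.53 × 10.9 = 180.18 kJ/s
Sensible, feed 28.9→25 °C: -14.316 kJ/s
Outlet flows (mol/s): A 6.27, B 16.53
Sensible, products 25→47.7 °C: 86.329 kJ/s
Q = ΔH = 252.19 kJ/s = 252.19 kW
Heat supplied = 907.88 MJ/h

Q_in = 908 MJ/h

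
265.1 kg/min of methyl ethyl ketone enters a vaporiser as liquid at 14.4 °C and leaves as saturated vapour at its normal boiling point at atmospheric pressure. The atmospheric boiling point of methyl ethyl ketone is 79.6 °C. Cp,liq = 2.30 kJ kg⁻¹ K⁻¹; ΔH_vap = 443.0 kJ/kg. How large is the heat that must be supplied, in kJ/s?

Q = 2620 kJ/s

liquid 14.4→79.6 °C: 149.96 kJ/kg
vaporisation at 79.6 °C: 443 kJ/kg
Δh = 149.96 + 443 = 592.96 kJ/kg
Q = ṁ·Δh = 265.1 kg/min × 592.96 kJ/kg = 157190 kJ/min
|Q| = 2619.9 kW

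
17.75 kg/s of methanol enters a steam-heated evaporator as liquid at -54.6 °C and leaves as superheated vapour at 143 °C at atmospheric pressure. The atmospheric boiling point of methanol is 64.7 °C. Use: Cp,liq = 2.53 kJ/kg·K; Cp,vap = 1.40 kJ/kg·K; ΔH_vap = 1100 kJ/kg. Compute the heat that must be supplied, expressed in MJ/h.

Q = 96600 MJ/h

liquid -54.6→64.7 °C: 301.83 kJ/kg
vaporisation at 64.7 °C: 1100 kJ/kg
vapour 64.7→143 °C: 109.62 kJ/kg
Δh = 301.83 + 1100 + 109.62 = 1511.4 kJ/kg
Q = ṁ·Δh = 17.75 kg/s × 1511.4 kJ/kg = 26828 kJ/s
|Q| = 26828 kW = 96582 MJ/h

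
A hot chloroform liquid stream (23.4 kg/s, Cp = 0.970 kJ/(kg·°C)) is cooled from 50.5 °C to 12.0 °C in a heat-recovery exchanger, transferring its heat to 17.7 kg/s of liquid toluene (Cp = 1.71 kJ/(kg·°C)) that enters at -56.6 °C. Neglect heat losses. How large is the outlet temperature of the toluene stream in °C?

T_c,out = -27.7 °C

Heat released by hot stream: Q = 23.4 × 0.970 × (50.5 − 12.0) = 873.87 kJ/s
Energy balance on cold side (adiabatic exchanger): Q = ṁ_c·Cp_c·(T_c,out − T_c,in)
T_c,out = -56.6 + 873.87/(17.7 × 1.71) = -27.728 °C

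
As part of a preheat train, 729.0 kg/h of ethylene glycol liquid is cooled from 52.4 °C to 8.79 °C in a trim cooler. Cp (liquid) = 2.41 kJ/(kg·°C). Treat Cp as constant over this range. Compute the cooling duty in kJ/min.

Q_c = 1280 kJ/min

Q = ṁ·Cp·ΔT = 729.0 × 2.41 × (8.79 − 52.4) = -76618 kJ/h
Converting: 76618 / 3600 s = 21.283 kW
Cooling duty = 1277 kJ/min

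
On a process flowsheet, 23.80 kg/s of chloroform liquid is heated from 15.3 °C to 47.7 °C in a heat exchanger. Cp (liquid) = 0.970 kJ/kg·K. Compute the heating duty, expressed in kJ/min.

Q = 44900 kJ/min

Q = ṁ·Cp·ΔT = 23.80 × 0.970 × (47.7 − 15.3) = 747.99 kJ/s
Heating duty = 44879 kJ/min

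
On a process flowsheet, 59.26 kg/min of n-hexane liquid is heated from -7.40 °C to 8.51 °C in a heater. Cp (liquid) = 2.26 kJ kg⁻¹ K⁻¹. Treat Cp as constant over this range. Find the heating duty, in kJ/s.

Q = ṁ·Cp·ΔT = 59.26 × 2.26 × (8.51 − -7.40) = 2130.8 kJ/min
Converting: 2130.8 / 60 s = 35.513 kW

Q = 35.5 kJ/s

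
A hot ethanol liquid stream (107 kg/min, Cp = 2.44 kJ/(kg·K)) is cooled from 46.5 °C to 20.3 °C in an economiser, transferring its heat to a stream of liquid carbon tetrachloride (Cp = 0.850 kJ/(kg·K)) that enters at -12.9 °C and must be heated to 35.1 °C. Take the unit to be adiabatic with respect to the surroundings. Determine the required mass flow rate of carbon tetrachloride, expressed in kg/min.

ṁ_c = 168 kg/min

Heat released by hot stream: Q = 107 × 2.44 × (46.5 − 20.3) = 6840.3 kJ/min
Energy balance on cold side (adiabatic exchanger): Q = ṁ_c·Cp_c·(T_c,out − T_c,in)
ṁ_c = 6840.3 / [0.850 × (35.1 − -12.9)] = 167.65 kg/min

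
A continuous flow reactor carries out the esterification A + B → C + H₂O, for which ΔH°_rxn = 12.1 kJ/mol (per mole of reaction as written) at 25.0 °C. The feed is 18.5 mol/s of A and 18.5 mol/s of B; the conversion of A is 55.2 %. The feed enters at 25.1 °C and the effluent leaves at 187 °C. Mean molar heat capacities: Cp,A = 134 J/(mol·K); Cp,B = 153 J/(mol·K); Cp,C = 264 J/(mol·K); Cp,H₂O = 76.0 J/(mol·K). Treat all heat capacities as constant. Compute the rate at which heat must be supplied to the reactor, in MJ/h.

Q_in = 3860 MJ/h

Extent of reaction ξ = 0.552 × 18.5 = 10.212 mol/s
Reaction term: ξ·ΔH°_rxn = 10.212 × 12.1 = 123.57 kJ/s
Sensible, feed 25.1→25 °C: -0.53095 kJ/s
Outlet flows (mol/s): A 8.288, B 8.288, C 10.212, H₂O 10.212
Sensible, products 25→187 °C: 947.82 kJ/s
Q = ΔH = 1070.9 kJ/s = 1070.9 kW
Heat supplied = 3855.1 MJ/h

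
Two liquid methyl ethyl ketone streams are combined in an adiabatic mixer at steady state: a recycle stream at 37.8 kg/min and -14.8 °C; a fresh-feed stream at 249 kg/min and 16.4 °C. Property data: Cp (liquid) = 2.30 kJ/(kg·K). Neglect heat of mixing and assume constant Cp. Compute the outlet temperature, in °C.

Energy balance with Q = 0: Σ ṁᵢCp,ᵢ(T_out − Tᵢ) = 0
T_out = Σ ṁᵢCp,ᵢTᵢ / Σ ṁᵢCp,ᵢ
      = 8105.6 / 659.64 = 12.288 °C

T_out = 12.3 °C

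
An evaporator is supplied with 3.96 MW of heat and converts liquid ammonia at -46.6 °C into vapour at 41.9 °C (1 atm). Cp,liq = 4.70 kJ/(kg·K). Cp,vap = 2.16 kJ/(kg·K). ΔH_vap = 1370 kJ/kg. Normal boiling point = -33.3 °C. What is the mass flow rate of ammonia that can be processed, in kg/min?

ṁ = 149 kg/min

Δh = 4.70×(-33.3−-46.6) + 1370 + 2.16×(41.9−-33.3) = 1594.9 kJ/kg
Q = 3.96 MW = 3960 kJ/s = 237600 kJ/min
ṁ = Q/Δh = 237600 / 1594.9 = 148.97 kg/min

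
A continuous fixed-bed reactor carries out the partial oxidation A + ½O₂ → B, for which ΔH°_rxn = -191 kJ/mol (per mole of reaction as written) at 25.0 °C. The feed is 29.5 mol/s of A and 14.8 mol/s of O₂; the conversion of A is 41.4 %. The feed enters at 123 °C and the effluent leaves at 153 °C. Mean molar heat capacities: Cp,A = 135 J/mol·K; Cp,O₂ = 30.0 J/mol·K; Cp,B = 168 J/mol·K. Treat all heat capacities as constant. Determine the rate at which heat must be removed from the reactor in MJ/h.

Extent of reaction ξ = 0.414 × 29.5 = 12.213 mol/s
Reaction term: ξ·ΔH°_rxn = 12.213 × -191 = -2332.7 kJ/s
Sensible, feed 123→25 °C: -433.8 kJ/s
Outlet flows (mol/s): A 17.287, O₂ 8.6935, B 12.213
Sensible, products 25→153 °C: 594.73 kJ/s
Q = ΔH = -2171.7 kJ/s = -2171.7 kW
Heat removed = 7818.3 MJ/h

Q_out = 7820 MJ/h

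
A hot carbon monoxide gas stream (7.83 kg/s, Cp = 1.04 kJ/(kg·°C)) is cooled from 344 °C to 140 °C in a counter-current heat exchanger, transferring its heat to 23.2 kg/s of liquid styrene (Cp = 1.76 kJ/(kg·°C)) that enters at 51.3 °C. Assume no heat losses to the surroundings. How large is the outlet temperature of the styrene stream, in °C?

T_c,out = 92.0 °C

Heat released by hot stream: Q = 7.83 × 1.04 × (344 − 140) = 1661.2 kJ/s
Energy balance on cold side (adiabatic exchanger): Q = ṁ_c·Cp_c·(T_c,out − T_c,in)
T_c,out = 51.3 + 1661.2/(23.2 × 1.76) = 91.984 °C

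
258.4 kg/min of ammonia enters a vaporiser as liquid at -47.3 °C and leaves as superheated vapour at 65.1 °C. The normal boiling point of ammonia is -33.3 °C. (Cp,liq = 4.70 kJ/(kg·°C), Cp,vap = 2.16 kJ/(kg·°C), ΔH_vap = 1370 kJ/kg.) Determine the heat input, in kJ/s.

Q = 7100 kJ/s

liquid -47.3→-33.3 °C: 65.8 kJ/kg
vaporisation at -33.3 °C: 1370 kJ/kg
vapour -33.3→65.1 °C: 212.54 kJ/kg
Δh = 65.8 + 1370 + 212.54 = 1648.3 kJ/kg
Q = ṁ·Δh = 258.4 kg/min × 1648.3 kJ/kg = 425930 kJ/min
|Q| = 7098.9 kW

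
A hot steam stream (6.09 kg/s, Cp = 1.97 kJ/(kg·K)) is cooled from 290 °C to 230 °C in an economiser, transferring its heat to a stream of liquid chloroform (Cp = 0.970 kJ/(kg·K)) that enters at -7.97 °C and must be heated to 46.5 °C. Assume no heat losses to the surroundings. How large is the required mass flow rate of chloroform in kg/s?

Heat released by hot stream: Q = 6.09 × 1.97 × (290 − 230) = 719.84 kJ/s
Energy balance on cold side (adiabatic exchanger): Q = ṁ_c·Cp_c·(T_c,out − T_c,in)
ṁ_c = 719.84 / [0.970 × (46.5 − -7.97)] = 13.624 kg/s

ṁ_c = 13.6 kg/s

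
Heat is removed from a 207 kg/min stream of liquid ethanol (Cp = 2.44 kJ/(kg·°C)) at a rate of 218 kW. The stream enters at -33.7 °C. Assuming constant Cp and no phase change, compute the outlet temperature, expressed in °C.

Q = 218 kW = 13080 kJ/min
ΔT = Q/(ṁ·Cp) = 13080/(207×2.44) = 25.897 K
T_out = -33.7 − 25.897 = -59.597 °C

T_out = -59.6 °C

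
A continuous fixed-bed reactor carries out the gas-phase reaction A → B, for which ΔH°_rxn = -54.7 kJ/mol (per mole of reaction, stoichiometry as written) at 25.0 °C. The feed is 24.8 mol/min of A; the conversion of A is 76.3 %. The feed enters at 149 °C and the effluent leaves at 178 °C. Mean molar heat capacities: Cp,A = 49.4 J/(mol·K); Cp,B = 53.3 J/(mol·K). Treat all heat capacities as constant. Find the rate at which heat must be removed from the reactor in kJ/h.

Q_out = 59300 kJ/h

Extent of reaction ξ = 0.763 × 24.8 = 18.922 mol/min
Reaction term: ξ·ΔH°_rxn = 18.922 × -54.7 = -1035.1 kJ/min
Sensible, feed 149→25 °C: -151.91 kJ/min
Outlet flows (mol/min): A 5.8776, B 18.922
Sensible, products 25→178 °C: 198.73 kJ/min
Q = ΔH = -988.24 kJ/min = -16.471 kW
Heat removed = 59294 kJ/h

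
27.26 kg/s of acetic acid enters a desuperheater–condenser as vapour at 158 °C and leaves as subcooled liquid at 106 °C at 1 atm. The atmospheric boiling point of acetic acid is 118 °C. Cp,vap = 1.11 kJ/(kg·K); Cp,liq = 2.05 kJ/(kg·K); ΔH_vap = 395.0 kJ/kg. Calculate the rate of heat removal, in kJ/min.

vapour 158→118 °C: -44.4 kJ/kg
condensation at 118 °C: -395 kJ/kg
liquid 118→106 °C: -24.6 kJ/kg
Δh = -44.4 + -395 + -24.6 = -464 kJ/kg
Q = ṁ·Δh = 27.26 kg/s × -464 kJ/kg = -12649 kJ/s
|Q| = 12649 kW = 758920 kJ/min

Q_c = 759000 kJ/min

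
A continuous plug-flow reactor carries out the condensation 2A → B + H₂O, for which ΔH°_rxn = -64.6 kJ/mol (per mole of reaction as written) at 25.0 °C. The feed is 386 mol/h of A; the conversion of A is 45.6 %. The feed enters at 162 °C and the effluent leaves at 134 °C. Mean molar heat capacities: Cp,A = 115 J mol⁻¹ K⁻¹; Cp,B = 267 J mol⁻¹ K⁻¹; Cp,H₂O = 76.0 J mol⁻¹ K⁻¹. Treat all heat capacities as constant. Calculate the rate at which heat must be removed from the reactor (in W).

Extent of reaction ξ = 0.456 × 386 / 2 = 88.008 mol/h
Reaction term: ξ·ΔH°_rxn = 88.008 × -64.6 = -5685.3 kJ/h
Sensible, feed 162→25 °C: -6081.4 kJ/h
Outlet flows (mol/h): A 209.98, B 88.008, H₂O 88.008
Sensible, products 25→134 °C: 5922.5 kJ/h
Q = ΔH = -5844.2 kJ/h = -1.6234 kW
Heat removed = 1623.4 W

Q_out = 1620 W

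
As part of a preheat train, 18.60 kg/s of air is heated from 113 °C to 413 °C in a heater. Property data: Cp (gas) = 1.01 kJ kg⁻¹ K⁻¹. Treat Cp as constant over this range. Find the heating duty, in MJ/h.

Q = ṁ·Cp·ΔT = 18.60 × 1.01 × (413 − 113) = 5635.8 kJ/s
Heating duty = 20289 MJ/h

Q = 20300 MJ/h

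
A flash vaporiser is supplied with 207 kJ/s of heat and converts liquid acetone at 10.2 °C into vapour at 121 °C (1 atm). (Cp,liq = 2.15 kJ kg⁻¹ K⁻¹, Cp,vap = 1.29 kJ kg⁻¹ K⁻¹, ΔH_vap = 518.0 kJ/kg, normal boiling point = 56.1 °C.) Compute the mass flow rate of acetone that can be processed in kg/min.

ṁ = 17.7 kg/min

Δh = 2.15×(56.1−10.2) + 518.0 + 1.29×(121−56.1) = 700.41 kJ/kg
Q = 207 kJ/s = 207 kJ/s = 12420 kJ/min
ṁ = Q/Δh = 12420 / 700.41 = 17.733 kg/min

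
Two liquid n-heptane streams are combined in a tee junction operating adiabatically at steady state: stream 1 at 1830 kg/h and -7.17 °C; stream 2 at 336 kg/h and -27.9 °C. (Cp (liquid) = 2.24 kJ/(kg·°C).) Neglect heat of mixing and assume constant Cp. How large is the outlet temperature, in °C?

No heat crosses the boundary, so H_out = H_in.
Σ ṁᵢCp,ᵢTᵢ = 1830×2.24×-7.17 + 336×2.24×-27.9 = -50390
Σ ṁᵢCp,ᵢ = 1830×2.24 + 336×2.24 = 4851.8
T_out = -50390 / 4851.8 = -10.386 °C

T_out = -10.4 °C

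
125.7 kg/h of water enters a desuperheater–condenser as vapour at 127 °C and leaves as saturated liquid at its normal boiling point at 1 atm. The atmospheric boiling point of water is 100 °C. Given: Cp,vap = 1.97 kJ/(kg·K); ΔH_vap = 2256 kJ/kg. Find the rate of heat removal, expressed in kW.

vapour 127→100 °C: -53.19 kJ/kg
condensation at 100 °C: -2256 kJ/kg
Δh = -53.19 + -2256 = -2309.2 kJ/kg
Q = ṁ·Δh = 125.7 kg/h × -2309.2 kJ/kg = -290270 kJ/h
|Q| = 80.629 kW

Q_c = 80.6 kW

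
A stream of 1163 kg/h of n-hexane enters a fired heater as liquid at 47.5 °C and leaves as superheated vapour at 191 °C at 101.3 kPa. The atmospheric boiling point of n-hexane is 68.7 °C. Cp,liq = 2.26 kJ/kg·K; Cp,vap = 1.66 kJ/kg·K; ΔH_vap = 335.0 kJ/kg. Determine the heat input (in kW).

Q = 189 kW

liquid 47.5→68.7 °C: 47.912 kJ/kg
vaporisation at 68.7 °C: 335 kJ/kg
vapour 68.7→191 °C: 203.02 kJ/kg
Δh = 47.912 + 335 + 203.02 = 585.93 kJ/kg
Q = ṁ·Δh = 1163 kg/h × 585.93 kJ/kg = 681440 kJ/h
|Q| = 189.29 kW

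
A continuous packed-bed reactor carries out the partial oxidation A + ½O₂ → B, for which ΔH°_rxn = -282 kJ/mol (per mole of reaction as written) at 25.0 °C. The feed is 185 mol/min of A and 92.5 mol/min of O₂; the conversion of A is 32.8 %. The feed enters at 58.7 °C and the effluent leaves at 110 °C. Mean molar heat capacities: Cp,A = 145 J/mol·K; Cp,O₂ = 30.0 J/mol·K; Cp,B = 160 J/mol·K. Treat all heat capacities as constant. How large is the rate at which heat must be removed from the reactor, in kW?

Extent of reaction ξ = 0.328 × 185 = 60.68 mol/min
Reaction term: ξ·ΔH°_rxn = 60.68 × -282 = -17112 kJ/min
Sensible, feed 58.7→25 °C: -997.52 kJ/min
Outlet flows (mol/min): A 124.32, O₂ 62.16, B 60.68
Sensible, products 25→110 °C: 2516 kJ/min
Q = ΔH = -15593 kJ/min = -259.89 kW
Heat removed = 259.89 kW

Q_out = 260 kW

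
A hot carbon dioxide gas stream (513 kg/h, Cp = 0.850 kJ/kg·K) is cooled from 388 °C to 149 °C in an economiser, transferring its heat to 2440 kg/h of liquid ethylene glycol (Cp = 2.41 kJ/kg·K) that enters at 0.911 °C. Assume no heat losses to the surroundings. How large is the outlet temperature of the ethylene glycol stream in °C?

Heat released by hot stream: Q = 513 × 0.850 × (388 − 149) = 104220 kJ/h
Energy balance on cold side (adiabatic exchanger): Q = ṁ_c·Cp_c·(T_c,out − T_c,in)
T_c,out = 0.911 + 104220/(2440 × 2.41) = 18.634 °C

T_c,out = 18.6 °C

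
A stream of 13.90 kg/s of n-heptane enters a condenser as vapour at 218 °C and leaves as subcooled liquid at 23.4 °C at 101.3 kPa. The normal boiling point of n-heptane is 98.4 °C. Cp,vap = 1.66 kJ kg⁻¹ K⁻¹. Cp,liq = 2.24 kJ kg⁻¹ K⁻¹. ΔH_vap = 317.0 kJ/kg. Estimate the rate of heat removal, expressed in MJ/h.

vapour 218→98.4 °C: -198.54 kJ/kg
condensation at 98.4 °C: -317 kJ/kg
liquid 98.4→23.4 °C: -168 kJ/kg
Δh = -198.54 + -317 + -168 = -683.54 kJ/kg
Q = ṁ·Δh = 13.90 kg/s × -683.54 kJ/kg = -9501.2 kJ/s
|Q| = 9501.2 kW = 34204 MJ/h

Q_c = 34200 MJ/h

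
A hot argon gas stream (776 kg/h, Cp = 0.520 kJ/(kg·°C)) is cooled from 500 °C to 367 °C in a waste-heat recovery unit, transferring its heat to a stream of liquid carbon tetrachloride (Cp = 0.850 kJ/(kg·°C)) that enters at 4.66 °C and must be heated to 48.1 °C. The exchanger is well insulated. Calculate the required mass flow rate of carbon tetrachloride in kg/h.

ṁ_c = 1450 kg/h

Heat released by hot stream: Q = 776 × 0.520 × (500 − 367) = 53668 kJ/h
Energy balance on cold side (adiabatic exchanger): Q = ṁ_c·Cp_c·(T_c,out − T_c,in)
ṁ_c = 53668 / [0.850 × (48.1 − 4.66)] = 1453.5 kg/h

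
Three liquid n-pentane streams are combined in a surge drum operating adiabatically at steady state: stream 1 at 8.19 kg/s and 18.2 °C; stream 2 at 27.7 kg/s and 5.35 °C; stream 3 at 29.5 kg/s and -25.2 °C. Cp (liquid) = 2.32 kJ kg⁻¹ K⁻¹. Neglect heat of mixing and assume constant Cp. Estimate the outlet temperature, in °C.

T_out = -6.82 °C

Energy balance with Q = 0: Σ ṁᵢCp,ᵢ(T_out − Tᵢ) = 0
Σ ṁᵢCp,ᵢTᵢ = 8.19×2.32×18.2 + 27.7×2.32×5.35 + 29.5×2.32×-25.2 = -1035.1
Σ ṁᵢCp,ᵢ = 8.19×2.32 + 27.7×2.32 + 29.5×2.32 = 151.7
T_out = -1035.1 / 151.7 = -6.8229 °C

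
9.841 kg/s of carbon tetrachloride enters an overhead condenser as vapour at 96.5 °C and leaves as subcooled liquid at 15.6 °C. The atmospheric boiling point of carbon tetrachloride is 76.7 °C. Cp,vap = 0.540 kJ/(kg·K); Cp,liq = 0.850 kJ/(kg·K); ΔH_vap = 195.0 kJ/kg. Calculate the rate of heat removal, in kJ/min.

vapour 96.5→76.7 °C: -10.692 kJ/kg
condensation at 76.7 °C: -195 kJ/kg
liquid 76.7→15.6 °C: -51.935 kJ/kg
Δh = -10.692 + -195 + -51.935 = -257.63 kJ/kg
Q = ṁ·Δh = 9.841 kg/s × -257.63 kJ/kg = -2535.3 kJ/s
|Q| = 2535.3 kW = 152120 kJ/min

Q_c = 152000 kJ/min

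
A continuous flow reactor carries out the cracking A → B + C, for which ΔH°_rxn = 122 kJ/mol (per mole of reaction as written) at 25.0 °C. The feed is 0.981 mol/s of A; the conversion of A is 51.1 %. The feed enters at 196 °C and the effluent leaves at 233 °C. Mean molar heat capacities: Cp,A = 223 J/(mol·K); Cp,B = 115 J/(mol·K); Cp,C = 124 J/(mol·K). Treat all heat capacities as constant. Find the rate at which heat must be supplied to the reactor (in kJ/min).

Q_in = 4260 kJ/min

Extent of reaction ξ = 0.511 × 0.981 = 0.50129 mol/s
Reaction term: ξ·ΔH°_rxn = 0.50129 × 122 = 61.158 kJ/s
Sensible, feed 196→25 °C: -37.408 kJ/s
Outlet flows (mol/s): A 0.47971, B 0.50129, C 0.50129
Sensible, products 25→233 °C: 47.171 kJ/s
Q = ΔH = 70.92 kJ/s = 70.92 kW
Heat supplied = 4255.2 kJ/min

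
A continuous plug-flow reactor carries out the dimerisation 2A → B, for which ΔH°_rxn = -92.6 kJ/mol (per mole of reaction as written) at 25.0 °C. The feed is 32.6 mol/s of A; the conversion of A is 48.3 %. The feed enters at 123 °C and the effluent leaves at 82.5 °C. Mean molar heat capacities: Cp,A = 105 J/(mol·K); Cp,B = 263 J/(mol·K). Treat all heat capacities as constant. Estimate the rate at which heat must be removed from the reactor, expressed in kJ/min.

Q_out = 50600 kJ/min

Extent of reaction ξ = 0.483 × 32.6 / 2 = 7.8729 mol/s
Reaction term: ξ·ΔH°_rxn = 7.8729 × -92.6 = -729.03 kJ/s
Sensible, feed 123→25 °C: -335.45 kJ/s
Outlet flows (mol/s): A 16.854, B 7.8729
Sensible, products 25→82.5 °C: 220.82 kJ/s
Q = ΔH = -843.67 kJ/s = -843.67 kW
Heat removed = 50620 kJ/min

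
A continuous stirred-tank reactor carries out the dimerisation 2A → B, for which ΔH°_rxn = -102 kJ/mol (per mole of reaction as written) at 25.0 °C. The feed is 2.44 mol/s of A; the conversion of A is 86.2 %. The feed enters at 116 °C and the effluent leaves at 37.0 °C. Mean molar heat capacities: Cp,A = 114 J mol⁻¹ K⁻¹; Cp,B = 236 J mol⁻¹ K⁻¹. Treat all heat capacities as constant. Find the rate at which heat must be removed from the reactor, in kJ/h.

Q_out = 465000 kJ/h

Extent of reaction ξ = 0.862 × 2.44 / 2 = 1.0516 mol/s
Reaction term: ξ·ΔH°_rxn = 1.0516 × -102 = -107.27 kJ/s
Sensible, feed 116→25 °C: -25.313 kJ/s
Outlet flows (mol/s): A 0.33672, B 1.0516
Sensible, products 25→37.0 °C: 3.4389 kJ/s
Q = ΔH = -129.14 kJ/s = -129.14 kW
Heat removed = 464910 kJ/h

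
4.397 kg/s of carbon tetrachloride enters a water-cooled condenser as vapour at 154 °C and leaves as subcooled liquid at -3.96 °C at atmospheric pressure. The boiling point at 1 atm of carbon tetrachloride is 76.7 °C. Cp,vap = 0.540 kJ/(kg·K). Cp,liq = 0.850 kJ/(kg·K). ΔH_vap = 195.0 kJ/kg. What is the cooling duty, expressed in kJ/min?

Q_c = 80500 kJ/min

vapour 154→76.7 °C: -41.742 kJ/kg
condensation at 76.7 °C: -195 kJ/kg
liquid 76.7→-3.96 °C: -68.561 kJ/kg
Δh = -41.742 + -195 + -68.561 = -305.3 kJ/kg
Q = ṁ·Δh = 4.397 kg/s × -305.3 kJ/kg = -1342.4 kJ/s
|Q| = 1342.4 kW = 80545 kJ/min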